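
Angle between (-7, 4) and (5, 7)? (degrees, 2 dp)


u.v = -7, |u| = sqrt(65) = 8.0623, |v| = sqrt(74) = 8.6023
cos(theta) = u.v/(|u||v|) = -7/sqrt(4810) = -0.100931
theta = acos(-0.100931) = 95.79 degrees

95.79 degrees


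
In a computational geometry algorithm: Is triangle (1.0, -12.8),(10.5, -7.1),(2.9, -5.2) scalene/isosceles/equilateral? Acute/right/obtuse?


Side lengths squared: AB^2=122.74, BC^2=61.37, CA^2=61.37
Sorted: [61.37, 61.37, 122.74]
By sides: Isosceles, By angles: Right

Isosceles, Right


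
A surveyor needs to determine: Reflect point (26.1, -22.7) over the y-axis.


Reflection over y-axis: (x,y) -> (-x,y)
(26.1, -22.7) -> (-26.1, -22.7)

(-26.1, -22.7)


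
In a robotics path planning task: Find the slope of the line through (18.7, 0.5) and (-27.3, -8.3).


slope = (y2-y1)/(x2-x1) = ((-8.3)-0.5)/((-27.3)-18.7) = (-8.8)/(-46) = 0.1913

0.1913


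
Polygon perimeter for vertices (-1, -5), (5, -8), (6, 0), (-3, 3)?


Sides: (-1, -5)->(5, -8): sqrt(45) = 6.708204, (5, -8)->(6, 0): sqrt(65) = 8.062258, (6, 0)->(-3, 3): sqrt(90) = 9.486833, (-3, 3)->(-1, -5): sqrt(68) = 8.246211
Sum = 32.503506
Perimeter = 32.5035

32.5035


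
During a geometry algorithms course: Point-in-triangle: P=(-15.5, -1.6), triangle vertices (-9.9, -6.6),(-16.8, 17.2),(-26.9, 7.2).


Cross products: AB x AP = 98.78, BC x BP = 202.88, CA x CP = 7.72
All same sign? yes

Yes, inside


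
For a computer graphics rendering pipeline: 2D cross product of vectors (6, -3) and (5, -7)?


u x v = u_x*v_y - u_y*v_x = 6*(-7) - (-3)*5
= (-42) - (-15) = -27

-27


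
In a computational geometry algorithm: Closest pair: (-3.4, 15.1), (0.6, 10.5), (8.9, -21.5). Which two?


d(P0,P1) = 6.0959, d(P0,P2) = 38.6115, d(P1,P2) = 33.0589
Closest: P0 and P1

Closest pair: (-3.4, 15.1) and (0.6, 10.5), distance = 6.0959


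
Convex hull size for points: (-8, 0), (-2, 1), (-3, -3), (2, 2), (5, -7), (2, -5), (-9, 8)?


Convex hull vertices (CCW): (-9, 8), (-8, 0), (-3, -3), (5, -7), (2, 2)
Count = 5

5


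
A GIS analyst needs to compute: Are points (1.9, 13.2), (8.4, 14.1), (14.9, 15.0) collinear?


Cross product: (8.4-1.9)*(15-13.2) - (14.1-13.2)*(14.9-1.9)
= 0

Yes, collinear


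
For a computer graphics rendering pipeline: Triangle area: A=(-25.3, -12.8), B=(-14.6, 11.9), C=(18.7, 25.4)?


Area = |x_A(y_B-y_C) + x_B(y_C-y_A) + x_C(y_A-y_B)|/2
= |341.55 + (-557.72) + (-461.89)|/2
= 678.06/2 = 339.03

339.03


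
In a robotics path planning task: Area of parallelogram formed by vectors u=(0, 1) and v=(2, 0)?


|u x v| = |0*0 - 1*2|
= |0 - 2| = 2

2


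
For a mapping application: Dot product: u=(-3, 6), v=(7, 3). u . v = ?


u . v = u_x*v_x + u_y*v_y = (-3)*7 + 6*3
= (-21) + 18 = -3

-3


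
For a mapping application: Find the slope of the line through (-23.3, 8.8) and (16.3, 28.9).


slope = (y2-y1)/(x2-x1) = (28.9-8.8)/(16.3-(-23.3)) = 20.1/39.6 = 0.5076

0.5076


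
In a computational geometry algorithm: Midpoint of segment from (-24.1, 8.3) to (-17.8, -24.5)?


M = (((-24.1)+(-17.8))/2, (8.3+(-24.5))/2)
= (-20.95, -8.1)

(-20.95, -8.1)


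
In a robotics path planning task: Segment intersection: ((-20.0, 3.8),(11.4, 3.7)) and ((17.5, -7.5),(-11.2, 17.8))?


Cross products: d1=624.44, d2=-167.11, d3=-351.07, d4=440.48
d1*d2 < 0 and d3*d4 < 0? yes

Yes, they intersect


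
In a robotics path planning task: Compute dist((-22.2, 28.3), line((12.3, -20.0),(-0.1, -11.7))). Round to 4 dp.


|cross product| = 312.57
|line direction| = sqrt(222.65) = 14.9215
Distance = 312.57/sqrt(222.65) = 20.9477

20.9477


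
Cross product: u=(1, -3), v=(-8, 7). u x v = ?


u x v = u_x*v_y - u_y*v_x = 1*7 - (-3)*(-8)
= 7 - 24 = -17

-17


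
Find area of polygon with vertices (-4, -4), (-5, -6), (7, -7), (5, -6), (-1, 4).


Shoelace sum: ((-4)*(-6) - (-5)*(-4)) + ((-5)*(-7) - 7*(-6)) + (7*(-6) - 5*(-7)) + (5*4 - (-1)*(-6)) + ((-1)*(-4) - (-4)*4)
= 108
Area = |108|/2 = 54

54


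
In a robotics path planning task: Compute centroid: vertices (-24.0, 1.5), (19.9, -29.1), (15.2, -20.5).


Centroid = ((x_A+x_B+x_C)/3, (y_A+y_B+y_C)/3)
= (((-24)+19.9+15.2)/3, (1.5+(-29.1)+(-20.5))/3)
= (3.7, -16.0333)

(3.7, -16.0333)


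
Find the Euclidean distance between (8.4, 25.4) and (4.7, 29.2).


dx=-3.7, dy=3.8
d^2 = (-3.7)^2 + 3.8^2 = 28.13
d = sqrt(28.13) = 5.3038

5.3038


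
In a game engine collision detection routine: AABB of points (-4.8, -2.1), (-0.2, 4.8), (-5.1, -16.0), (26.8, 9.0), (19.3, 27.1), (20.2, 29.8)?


x range: [-5.1, 26.8]
y range: [-16, 29.8]
Bounding box: (-5.1,-16) to (26.8,29.8)

(-5.1,-16) to (26.8,29.8)


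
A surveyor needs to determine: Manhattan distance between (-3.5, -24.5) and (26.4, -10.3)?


|(-3.5)-26.4| + |(-24.5)-(-10.3)| = 29.9 + 14.2 = 44.1

44.1


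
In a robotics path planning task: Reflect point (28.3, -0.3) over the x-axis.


Reflection over x-axis: (x,y) -> (x,-y)
(28.3, -0.3) -> (28.3, 0.3)

(28.3, 0.3)


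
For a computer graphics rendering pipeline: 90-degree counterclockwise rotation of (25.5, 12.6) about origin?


90° CCW: (x,y) -> (-y, x)
(25.5,12.6) -> (-12.6, 25.5)

(-12.6, 25.5)


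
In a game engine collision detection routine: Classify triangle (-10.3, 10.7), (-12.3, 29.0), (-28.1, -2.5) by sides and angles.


Side lengths squared: AB^2=338.89, BC^2=1241.89, CA^2=491.08
Sorted: [338.89, 491.08, 1241.89]
By sides: Scalene, By angles: Obtuse

Scalene, Obtuse


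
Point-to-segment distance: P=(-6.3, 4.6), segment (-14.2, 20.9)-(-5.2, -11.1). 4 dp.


Project P onto AB: t = 0.5364 (clamped to [0,1])
Closest point on segment: (-9.3726, 3.7358)
Distance: 3.1918

3.1918


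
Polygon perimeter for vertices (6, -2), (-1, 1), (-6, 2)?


Sides: (6, -2)->(-1, 1): sqrt(58) = 7.615773, (-1, 1)->(-6, 2): sqrt(26) = 5.09902, (-6, 2)->(6, -2): sqrt(160) = 12.649111
Sum = 25.363904
Perimeter = 25.3639

25.3639


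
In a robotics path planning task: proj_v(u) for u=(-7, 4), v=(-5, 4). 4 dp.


u.v = 51, |v| = sqrt(41) = 6.4031
Scalar projection = u.v / |v| = 51 / sqrt(41) = 7.9649

7.9649


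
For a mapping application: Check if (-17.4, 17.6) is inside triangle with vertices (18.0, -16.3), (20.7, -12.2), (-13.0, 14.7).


Cross products: AB x AP = 236.67, BC x BP = 20.63, CA x CP = -46.5
All same sign? no

No, outside


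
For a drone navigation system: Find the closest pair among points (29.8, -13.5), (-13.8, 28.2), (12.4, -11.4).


d(P0,P1) = 60.3312, d(P0,P2) = 17.5263, d(P1,P2) = 47.4826
Closest: P0 and P2

Closest pair: (29.8, -13.5) and (12.4, -11.4), distance = 17.5263


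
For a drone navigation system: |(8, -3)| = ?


|u| = sqrt(8^2 + (-3)^2) = sqrt(73) = 8.544

8.544


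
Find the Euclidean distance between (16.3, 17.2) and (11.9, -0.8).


dx=-4.4, dy=-18
d^2 = (-4.4)^2 + (-18)^2 = 343.36
d = sqrt(343.36) = 18.53

18.53


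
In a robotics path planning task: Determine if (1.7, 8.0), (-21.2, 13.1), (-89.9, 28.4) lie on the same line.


Cross product: ((-21.2)-1.7)*(28.4-8) - (13.1-8)*((-89.9)-1.7)
= 0

Yes, collinear


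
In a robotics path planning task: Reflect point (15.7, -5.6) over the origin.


Reflection over origin: (x,y) -> (-x,-y)
(15.7, -5.6) -> (-15.7, 5.6)

(-15.7, 5.6)


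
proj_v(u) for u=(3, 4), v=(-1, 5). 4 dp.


u.v = 17, |v| = sqrt(26) = 5.099
Scalar projection = u.v / |v| = 17 / sqrt(26) = 3.334

3.334


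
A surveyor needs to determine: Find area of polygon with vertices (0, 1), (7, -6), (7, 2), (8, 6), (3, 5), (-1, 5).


Shoelace sum: (0*(-6) - 7*1) + (7*2 - 7*(-6)) + (7*6 - 8*2) + (8*5 - 3*6) + (3*5 - (-1)*5) + ((-1)*1 - 0*5)
= 116
Area = |116|/2 = 58

58


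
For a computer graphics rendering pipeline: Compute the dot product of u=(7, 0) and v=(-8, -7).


u . v = u_x*v_x + u_y*v_y = 7*(-8) + 0*(-7)
= (-56) + 0 = -56

-56


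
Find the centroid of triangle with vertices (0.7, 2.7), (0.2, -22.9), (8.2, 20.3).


Centroid = ((x_A+x_B+x_C)/3, (y_A+y_B+y_C)/3)
= ((0.7+0.2+8.2)/3, (2.7+(-22.9)+20.3)/3)
= (3.0333, 0.0333)

(3.0333, 0.0333)


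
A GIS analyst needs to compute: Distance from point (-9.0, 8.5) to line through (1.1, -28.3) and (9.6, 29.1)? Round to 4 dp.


|cross product| = 892.54
|line direction| = sqrt(3367.01) = 58.0259
Distance = 892.54/sqrt(3367.01) = 15.3817

15.3817


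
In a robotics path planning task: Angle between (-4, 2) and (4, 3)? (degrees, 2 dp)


u.v = -10, |u| = sqrt(20) = 4.4721, |v| = sqrt(25) = 5
cos(theta) = u.v/(|u||v|) = -10/sqrt(500) = -0.447214
theta = acos(-0.447214) = 116.57 degrees

116.57 degrees


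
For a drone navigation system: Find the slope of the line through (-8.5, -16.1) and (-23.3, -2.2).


slope = (y2-y1)/(x2-x1) = ((-2.2)-(-16.1))/((-23.3)-(-8.5)) = 13.9/(-14.8) = -0.9392

-0.9392


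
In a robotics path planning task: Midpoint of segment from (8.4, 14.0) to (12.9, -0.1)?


M = ((8.4+12.9)/2, (14+(-0.1))/2)
= (10.65, 6.95)

(10.65, 6.95)


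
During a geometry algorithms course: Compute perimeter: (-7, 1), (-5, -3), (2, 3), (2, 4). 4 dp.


Sides: (-7, 1)->(-5, -3): sqrt(20) = 4.472136, (-5, -3)->(2, 3): sqrt(85) = 9.219544, (2, 3)->(2, 4): sqrt(1) = 1, (2, 4)->(-7, 1): sqrt(90) = 9.486833
Sum = 24.178513
Perimeter = 24.1785

24.1785


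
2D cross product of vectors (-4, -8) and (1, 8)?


u x v = u_x*v_y - u_y*v_x = (-4)*8 - (-8)*1
= (-32) - (-8) = -24

-24


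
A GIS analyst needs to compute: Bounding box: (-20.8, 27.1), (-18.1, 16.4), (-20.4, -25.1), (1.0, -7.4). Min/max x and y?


x range: [-20.8, 1]
y range: [-25.1, 27.1]
Bounding box: (-20.8,-25.1) to (1,27.1)

(-20.8,-25.1) to (1,27.1)


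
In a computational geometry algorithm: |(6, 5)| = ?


|u| = sqrt(6^2 + 5^2) = sqrt(61) = 7.8102

7.8102


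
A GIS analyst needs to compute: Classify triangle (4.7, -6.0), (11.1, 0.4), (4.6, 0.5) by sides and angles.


Side lengths squared: AB^2=81.92, BC^2=42.26, CA^2=42.26
Sorted: [42.26, 42.26, 81.92]
By sides: Isosceles, By angles: Acute

Isosceles, Acute


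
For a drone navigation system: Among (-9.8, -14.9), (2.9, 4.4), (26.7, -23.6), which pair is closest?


d(P0,P1) = 23.1037, d(P0,P2) = 37.5225, d(P1,P2) = 36.7483
Closest: P0 and P1

Closest pair: (-9.8, -14.9) and (2.9, 4.4), distance = 23.1037


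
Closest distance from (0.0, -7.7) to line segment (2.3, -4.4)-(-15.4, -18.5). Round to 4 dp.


Project P onto AB: t = 0.1704 (clamped to [0,1])
Closest point on segment: (-0.7153, -6.802)
Distance: 1.1481

1.1481


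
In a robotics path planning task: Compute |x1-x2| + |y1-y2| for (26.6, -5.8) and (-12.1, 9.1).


|26.6-(-12.1)| + |(-5.8)-9.1| = 38.7 + 14.9 = 53.6

53.6


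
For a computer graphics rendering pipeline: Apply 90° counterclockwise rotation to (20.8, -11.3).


90° CCW: (x,y) -> (-y, x)
(20.8,-11.3) -> (11.3, 20.8)

(11.3, 20.8)


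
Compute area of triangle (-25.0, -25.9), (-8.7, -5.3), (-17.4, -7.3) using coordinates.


Area = |x_A(y_B-y_C) + x_B(y_C-y_A) + x_C(y_A-y_B)|/2
= |(-50) + (-161.82) + 358.44|/2
= 146.62/2 = 73.31

73.31


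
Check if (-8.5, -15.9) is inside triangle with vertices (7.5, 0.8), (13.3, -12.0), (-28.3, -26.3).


Cross products: AB x AP = -301.66, BC x BP = -149.5, CA x CP = -164.26
All same sign? yes

Yes, inside


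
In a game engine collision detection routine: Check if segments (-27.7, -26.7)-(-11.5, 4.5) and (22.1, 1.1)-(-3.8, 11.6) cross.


Cross products: d1=1242.92, d2=264.74, d3=-1103.4, d4=-125.22
d1*d2 < 0 and d3*d4 < 0? no

No, they don't intersect


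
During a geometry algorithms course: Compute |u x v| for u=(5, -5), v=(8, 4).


|u x v| = |5*4 - (-5)*8|
= |20 - (-40)| = 60

60


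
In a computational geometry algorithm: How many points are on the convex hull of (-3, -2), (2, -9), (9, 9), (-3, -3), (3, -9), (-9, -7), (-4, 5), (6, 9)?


Convex hull vertices (CCW): (-9, -7), (2, -9), (3, -9), (9, 9), (6, 9), (-4, 5)
Count = 6

6


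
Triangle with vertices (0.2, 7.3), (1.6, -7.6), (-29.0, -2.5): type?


Side lengths squared: AB^2=223.97, BC^2=962.37, CA^2=948.68
Sorted: [223.97, 948.68, 962.37]
By sides: Scalene, By angles: Acute

Scalene, Acute


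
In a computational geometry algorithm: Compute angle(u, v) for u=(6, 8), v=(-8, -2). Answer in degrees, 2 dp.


u.v = -64, |u| = sqrt(100) = 10, |v| = sqrt(68) = 8.2462
cos(theta) = u.v/(|u||v|) = -64/sqrt(6800) = -0.776114
theta = acos(-0.776114) = 140.91 degrees

140.91 degrees


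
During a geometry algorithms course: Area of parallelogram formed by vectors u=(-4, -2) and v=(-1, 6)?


|u x v| = |(-4)*6 - (-2)*(-1)|
= |(-24) - 2| = 26

26


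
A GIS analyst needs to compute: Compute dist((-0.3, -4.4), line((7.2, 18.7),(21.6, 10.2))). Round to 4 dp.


|cross product| = 396.39
|line direction| = sqrt(279.61) = 16.7215
Distance = 396.39/sqrt(279.61) = 23.7053

23.7053


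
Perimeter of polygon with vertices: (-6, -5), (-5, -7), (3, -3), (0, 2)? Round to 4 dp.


Sides: (-6, -5)->(-5, -7): sqrt(5) = 2.236068, (-5, -7)->(3, -3): sqrt(80) = 8.944272, (3, -3)->(0, 2): sqrt(34) = 5.830952, (0, 2)->(-6, -5): sqrt(85) = 9.219544
Sum = 26.230836
Perimeter = 26.2308

26.2308


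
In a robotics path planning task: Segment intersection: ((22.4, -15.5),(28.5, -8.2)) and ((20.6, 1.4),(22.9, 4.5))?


Cross products: d1=-44.45, d2=-46.57, d3=116.23, d4=118.35
d1*d2 < 0 and d3*d4 < 0? no

No, they don't intersect


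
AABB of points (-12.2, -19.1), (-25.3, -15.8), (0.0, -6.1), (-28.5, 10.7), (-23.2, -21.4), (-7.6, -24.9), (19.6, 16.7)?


x range: [-28.5, 19.6]
y range: [-24.9, 16.7]
Bounding box: (-28.5,-24.9) to (19.6,16.7)

(-28.5,-24.9) to (19.6,16.7)


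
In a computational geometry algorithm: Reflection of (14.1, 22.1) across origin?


Reflection over origin: (x,y) -> (-x,-y)
(14.1, 22.1) -> (-14.1, -22.1)

(-14.1, -22.1)


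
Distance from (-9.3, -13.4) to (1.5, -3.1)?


dx=10.8, dy=10.3
d^2 = 10.8^2 + 10.3^2 = 222.73
d = sqrt(222.73) = 14.9241

14.9241


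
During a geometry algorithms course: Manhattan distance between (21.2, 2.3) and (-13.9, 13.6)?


|21.2-(-13.9)| + |2.3-13.6| = 35.1 + 11.3 = 46.4

46.4


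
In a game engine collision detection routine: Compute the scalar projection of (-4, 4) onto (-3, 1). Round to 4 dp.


u.v = 16, |v| = sqrt(10) = 3.1623
Scalar projection = u.v / |v| = 16 / sqrt(10) = 5.0596

5.0596


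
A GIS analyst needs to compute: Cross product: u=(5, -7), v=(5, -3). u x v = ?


u x v = u_x*v_y - u_y*v_x = 5*(-3) - (-7)*5
= (-15) - (-35) = 20

20


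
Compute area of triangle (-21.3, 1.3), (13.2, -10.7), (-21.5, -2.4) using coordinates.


Area = |x_A(y_B-y_C) + x_B(y_C-y_A) + x_C(y_A-y_B)|/2
= |176.79 + (-48.84) + (-258)|/2
= 130.05/2 = 65.025

65.025


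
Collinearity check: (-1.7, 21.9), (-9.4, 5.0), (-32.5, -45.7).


Cross product: ((-9.4)-(-1.7))*((-45.7)-21.9) - (5-21.9)*((-32.5)-(-1.7))
= 0

Yes, collinear


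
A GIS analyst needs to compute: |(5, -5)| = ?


|u| = sqrt(5^2 + (-5)^2) = sqrt(50) = 7.0711

7.0711


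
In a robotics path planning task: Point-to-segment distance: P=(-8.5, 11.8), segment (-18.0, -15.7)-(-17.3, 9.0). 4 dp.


Project P onto AB: t = 1 (clamped to [0,1])
Closest point on segment: (-17.3, 9)
Distance: 9.2347

9.2347


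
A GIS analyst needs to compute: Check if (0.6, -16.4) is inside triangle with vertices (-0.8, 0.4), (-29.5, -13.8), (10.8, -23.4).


Cross products: AB x AP = 502.04, BC x BP = 184.18, CA x CP = 161.56
All same sign? yes

Yes, inside


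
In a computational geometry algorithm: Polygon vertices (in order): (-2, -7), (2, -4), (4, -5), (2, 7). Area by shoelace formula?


Shoelace sum: ((-2)*(-4) - 2*(-7)) + (2*(-5) - 4*(-4)) + (4*7 - 2*(-5)) + (2*(-7) - (-2)*7)
= 66
Area = |66|/2 = 33

33


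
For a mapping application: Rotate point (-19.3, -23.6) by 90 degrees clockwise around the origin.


90° CW: (x,y) -> (y, -x)
(-19.3,-23.6) -> (-23.6, 19.3)

(-23.6, 19.3)


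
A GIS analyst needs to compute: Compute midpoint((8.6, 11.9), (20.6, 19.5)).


M = ((8.6+20.6)/2, (11.9+19.5)/2)
= (14.6, 15.7)

(14.6, 15.7)


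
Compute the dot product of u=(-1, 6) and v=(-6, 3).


u . v = u_x*v_x + u_y*v_y = (-1)*(-6) + 6*3
= 6 + 18 = 24

24


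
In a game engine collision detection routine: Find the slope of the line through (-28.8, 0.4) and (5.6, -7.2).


slope = (y2-y1)/(x2-x1) = ((-7.2)-0.4)/(5.6-(-28.8)) = (-7.6)/34.4 = -0.2209

-0.2209


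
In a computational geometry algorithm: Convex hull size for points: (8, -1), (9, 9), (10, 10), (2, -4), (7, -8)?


Convex hull vertices (CCW): (2, -4), (7, -8), (10, 10), (9, 9)
Count = 4

4


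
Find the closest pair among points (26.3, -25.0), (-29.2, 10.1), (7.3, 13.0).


d(P0,P1) = 65.6678, d(P0,P2) = 42.4853, d(P1,P2) = 36.615
Closest: P1 and P2

Closest pair: (-29.2, 10.1) and (7.3, 13.0), distance = 36.615


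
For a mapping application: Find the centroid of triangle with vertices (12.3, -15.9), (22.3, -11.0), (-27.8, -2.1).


Centroid = ((x_A+x_B+x_C)/3, (y_A+y_B+y_C)/3)
= ((12.3+22.3+(-27.8))/3, ((-15.9)+(-11)+(-2.1))/3)
= (2.2667, -9.6667)

(2.2667, -9.6667)


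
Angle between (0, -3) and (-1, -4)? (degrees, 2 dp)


u.v = 12, |u| = sqrt(9) = 3, |v| = sqrt(17) = 4.1231
cos(theta) = u.v/(|u||v|) = 12/sqrt(153) = 0.970143
theta = acos(0.970143) = 14.04 degrees

14.04 degrees


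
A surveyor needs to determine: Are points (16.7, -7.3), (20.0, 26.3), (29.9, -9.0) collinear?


Cross product: (20-16.7)*((-9)-(-7.3)) - (26.3-(-7.3))*(29.9-16.7)
= -449.13

No, not collinear


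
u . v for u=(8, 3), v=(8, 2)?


u . v = u_x*v_x + u_y*v_y = 8*8 + 3*2
= 64 + 6 = 70

70


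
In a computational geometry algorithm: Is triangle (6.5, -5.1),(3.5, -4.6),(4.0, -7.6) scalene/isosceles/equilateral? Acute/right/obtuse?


Side lengths squared: AB^2=9.25, BC^2=9.25, CA^2=12.5
Sorted: [9.25, 9.25, 12.5]
By sides: Isosceles, By angles: Acute

Isosceles, Acute


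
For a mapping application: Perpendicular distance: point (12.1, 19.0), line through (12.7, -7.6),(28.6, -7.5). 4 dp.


|cross product| = 423
|line direction| = sqrt(252.82) = 15.9003
Distance = 423/sqrt(252.82) = 26.6032

26.6032


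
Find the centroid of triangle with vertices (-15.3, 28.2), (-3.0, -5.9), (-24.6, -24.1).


Centroid = ((x_A+x_B+x_C)/3, (y_A+y_B+y_C)/3)
= (((-15.3)+(-3)+(-24.6))/3, (28.2+(-5.9)+(-24.1))/3)
= (-14.3, -0.6)

(-14.3, -0.6)


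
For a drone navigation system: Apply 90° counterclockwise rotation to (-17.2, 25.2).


90° CCW: (x,y) -> (-y, x)
(-17.2,25.2) -> (-25.2, -17.2)

(-25.2, -17.2)


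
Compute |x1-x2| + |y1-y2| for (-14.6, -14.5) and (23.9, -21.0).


|(-14.6)-23.9| + |(-14.5)-(-21)| = 38.5 + 6.5 = 45

45


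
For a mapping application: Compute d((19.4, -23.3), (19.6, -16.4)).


dx=0.2, dy=6.9
d^2 = 0.2^2 + 6.9^2 = 47.65
d = sqrt(47.65) = 6.9029

6.9029


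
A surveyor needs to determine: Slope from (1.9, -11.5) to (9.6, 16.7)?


slope = (y2-y1)/(x2-x1) = (16.7-(-11.5))/(9.6-1.9) = 28.2/7.7 = 3.6623

3.6623


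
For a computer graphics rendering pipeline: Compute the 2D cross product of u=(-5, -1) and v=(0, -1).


u x v = u_x*v_y - u_y*v_x = (-5)*(-1) - (-1)*0
= 5 - 0 = 5

5


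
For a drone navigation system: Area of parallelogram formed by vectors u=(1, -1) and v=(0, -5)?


|u x v| = |1*(-5) - (-1)*0|
= |(-5) - 0| = 5

5


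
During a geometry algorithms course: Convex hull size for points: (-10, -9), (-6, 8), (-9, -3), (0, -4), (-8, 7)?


Convex hull vertices (CCW): (-10, -9), (0, -4), (-6, 8), (-8, 7)
Count = 4

4


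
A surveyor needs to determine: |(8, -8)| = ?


|u| = sqrt(8^2 + (-8)^2) = sqrt(128) = 11.3137

11.3137


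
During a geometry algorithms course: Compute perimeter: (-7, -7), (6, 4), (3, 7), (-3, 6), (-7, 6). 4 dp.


Sides: (-7, -7)->(6, 4): sqrt(290) = 17.029386, (6, 4)->(3, 7): sqrt(18) = 4.242641, (3, 7)->(-3, 6): sqrt(37) = 6.082763, (-3, 6)->(-7, 6): sqrt(16) = 4, (-7, 6)->(-7, -7): sqrt(169) = 13
Sum = 44.35479
Perimeter = 44.3548

44.3548


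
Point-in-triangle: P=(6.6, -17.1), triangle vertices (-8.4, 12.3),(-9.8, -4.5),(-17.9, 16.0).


Cross products: AB x AP = 293.16, BC x BP = -234.14, CA x CP = -223.8
All same sign? no

No, outside


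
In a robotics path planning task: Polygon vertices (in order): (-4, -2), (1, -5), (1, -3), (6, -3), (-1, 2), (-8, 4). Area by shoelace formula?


Shoelace sum: ((-4)*(-5) - 1*(-2)) + (1*(-3) - 1*(-5)) + (1*(-3) - 6*(-3)) + (6*2 - (-1)*(-3)) + ((-1)*4 - (-8)*2) + ((-8)*(-2) - (-4)*4)
= 92
Area = |92|/2 = 46

46


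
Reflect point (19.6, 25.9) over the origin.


Reflection over origin: (x,y) -> (-x,-y)
(19.6, 25.9) -> (-19.6, -25.9)

(-19.6, -25.9)


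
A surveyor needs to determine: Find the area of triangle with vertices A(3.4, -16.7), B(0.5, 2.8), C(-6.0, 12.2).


Area = |x_A(y_B-y_C) + x_B(y_C-y_A) + x_C(y_A-y_B)|/2
= |(-31.96) + 14.45 + 117|/2
= 99.49/2 = 49.745

49.745


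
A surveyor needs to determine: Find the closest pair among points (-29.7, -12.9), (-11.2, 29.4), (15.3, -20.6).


d(P0,P1) = 46.1686, d(P0,P2) = 45.654, d(P1,P2) = 56.5884
Closest: P0 and P2

Closest pair: (-29.7, -12.9) and (15.3, -20.6), distance = 45.654


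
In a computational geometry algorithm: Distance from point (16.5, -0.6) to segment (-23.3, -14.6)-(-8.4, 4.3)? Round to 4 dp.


Project P onto AB: t = 1 (clamped to [0,1])
Closest point on segment: (-8.4, 4.3)
Distance: 25.3775

25.3775


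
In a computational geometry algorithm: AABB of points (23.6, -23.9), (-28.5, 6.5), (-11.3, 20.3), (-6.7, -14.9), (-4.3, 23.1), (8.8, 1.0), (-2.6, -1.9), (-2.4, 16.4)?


x range: [-28.5, 23.6]
y range: [-23.9, 23.1]
Bounding box: (-28.5,-23.9) to (23.6,23.1)

(-28.5,-23.9) to (23.6,23.1)


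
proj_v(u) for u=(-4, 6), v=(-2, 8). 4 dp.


u.v = 56, |v| = sqrt(68) = 8.2462
Scalar projection = u.v / |v| = 56 / sqrt(68) = 6.791

6.791


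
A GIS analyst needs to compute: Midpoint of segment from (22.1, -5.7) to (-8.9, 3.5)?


M = ((22.1+(-8.9))/2, ((-5.7)+3.5)/2)
= (6.6, -1.1)

(6.6, -1.1)


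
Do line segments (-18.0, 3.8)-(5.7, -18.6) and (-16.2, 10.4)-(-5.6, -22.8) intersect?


Cross products: d1=-129.72, d2=419.68, d3=196.74, d4=-352.66
d1*d2 < 0 and d3*d4 < 0? yes

Yes, they intersect


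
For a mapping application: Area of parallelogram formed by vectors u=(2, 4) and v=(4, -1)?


|u x v| = |2*(-1) - 4*4|
= |(-2) - 16| = 18

18


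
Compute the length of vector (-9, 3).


|u| = sqrt((-9)^2 + 3^2) = sqrt(90) = 9.4868

9.4868


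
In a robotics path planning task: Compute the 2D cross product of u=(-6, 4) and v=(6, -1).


u x v = u_x*v_y - u_y*v_x = (-6)*(-1) - 4*6
= 6 - 24 = -18

-18


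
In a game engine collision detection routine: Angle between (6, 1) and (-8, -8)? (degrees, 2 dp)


u.v = -56, |u| = sqrt(37) = 6.0828, |v| = sqrt(128) = 11.3137
cos(theta) = u.v/(|u||v|) = -56/sqrt(4736) = -0.813733
theta = acos(-0.813733) = 144.46 degrees

144.46 degrees


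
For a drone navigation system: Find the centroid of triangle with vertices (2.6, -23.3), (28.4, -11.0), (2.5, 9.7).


Centroid = ((x_A+x_B+x_C)/3, (y_A+y_B+y_C)/3)
= ((2.6+28.4+2.5)/3, ((-23.3)+(-11)+9.7)/3)
= (11.1667, -8.2)

(11.1667, -8.2)


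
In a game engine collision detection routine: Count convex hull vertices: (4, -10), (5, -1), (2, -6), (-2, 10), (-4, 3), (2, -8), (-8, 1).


Convex hull vertices (CCW): (-8, 1), (4, -10), (5, -1), (-2, 10)
Count = 4

4


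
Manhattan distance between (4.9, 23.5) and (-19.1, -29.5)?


|4.9-(-19.1)| + |23.5-(-29.5)| = 24 + 53 = 77

77


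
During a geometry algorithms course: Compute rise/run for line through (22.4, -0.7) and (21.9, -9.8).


slope = (y2-y1)/(x2-x1) = ((-9.8)-(-0.7))/(21.9-22.4) = (-9.1)/(-0.5) = 18.2

18.2


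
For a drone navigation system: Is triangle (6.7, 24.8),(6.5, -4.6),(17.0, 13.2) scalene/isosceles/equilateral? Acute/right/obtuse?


Side lengths squared: AB^2=864.4, BC^2=427.09, CA^2=240.65
Sorted: [240.65, 427.09, 864.4]
By sides: Scalene, By angles: Obtuse

Scalene, Obtuse


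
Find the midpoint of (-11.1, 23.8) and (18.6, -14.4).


M = (((-11.1)+18.6)/2, (23.8+(-14.4))/2)
= (3.75, 4.7)

(3.75, 4.7)


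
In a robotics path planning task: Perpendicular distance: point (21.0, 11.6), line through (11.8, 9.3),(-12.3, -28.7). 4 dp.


|cross product| = 294.17
|line direction| = sqrt(2024.81) = 44.9979
Distance = 294.17/sqrt(2024.81) = 6.5374

6.5374


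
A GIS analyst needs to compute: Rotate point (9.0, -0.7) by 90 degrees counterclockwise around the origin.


90° CCW: (x,y) -> (-y, x)
(9,-0.7) -> (0.7, 9)

(0.7, 9)


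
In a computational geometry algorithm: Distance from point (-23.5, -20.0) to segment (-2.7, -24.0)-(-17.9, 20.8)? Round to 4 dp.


Project P onto AB: t = 0.2213 (clamped to [0,1])
Closest point on segment: (-6.0643, -14.0843)
Distance: 18.412

18.412


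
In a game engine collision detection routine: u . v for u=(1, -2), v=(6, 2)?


u . v = u_x*v_x + u_y*v_y = 1*6 + (-2)*2
= 6 + (-4) = 2

2


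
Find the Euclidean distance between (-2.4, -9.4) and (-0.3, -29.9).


dx=2.1, dy=-20.5
d^2 = 2.1^2 + (-20.5)^2 = 424.66
d = sqrt(424.66) = 20.6073

20.6073


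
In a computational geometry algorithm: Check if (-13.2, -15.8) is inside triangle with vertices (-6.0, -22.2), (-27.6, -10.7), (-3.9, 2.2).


Cross products: AB x AP = -55.44, BC x BP = -306.63, CA x CP = -189.12
All same sign? yes

Yes, inside


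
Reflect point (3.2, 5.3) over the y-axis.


Reflection over y-axis: (x,y) -> (-x,y)
(3.2, 5.3) -> (-3.2, 5.3)

(-3.2, 5.3)


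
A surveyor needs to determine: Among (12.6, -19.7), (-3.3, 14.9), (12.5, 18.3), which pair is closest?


d(P0,P1) = 38.0785, d(P0,P2) = 38.0001, d(P1,P2) = 16.1617
Closest: P1 and P2

Closest pair: (-3.3, 14.9) and (12.5, 18.3), distance = 16.1617


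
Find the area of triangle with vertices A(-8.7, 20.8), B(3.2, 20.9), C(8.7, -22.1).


Area = |x_A(y_B-y_C) + x_B(y_C-y_A) + x_C(y_A-y_B)|/2
= |(-374.1) + (-137.28) + (-0.87)|/2
= 512.25/2 = 256.125

256.125


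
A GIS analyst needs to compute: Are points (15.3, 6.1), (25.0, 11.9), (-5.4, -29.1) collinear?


Cross product: (25-15.3)*((-29.1)-6.1) - (11.9-6.1)*((-5.4)-15.3)
= -221.38

No, not collinear


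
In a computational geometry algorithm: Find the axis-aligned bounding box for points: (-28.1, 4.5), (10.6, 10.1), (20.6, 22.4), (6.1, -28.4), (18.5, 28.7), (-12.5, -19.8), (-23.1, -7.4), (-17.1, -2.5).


x range: [-28.1, 20.6]
y range: [-28.4, 28.7]
Bounding box: (-28.1,-28.4) to (20.6,28.7)

(-28.1,-28.4) to (20.6,28.7)


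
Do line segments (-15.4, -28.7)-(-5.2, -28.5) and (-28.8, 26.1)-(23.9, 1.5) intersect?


Cross products: d1=-2558.32, d2=-2296.86, d3=561.64, d4=300.18
d1*d2 < 0 and d3*d4 < 0? no

No, they don't intersect


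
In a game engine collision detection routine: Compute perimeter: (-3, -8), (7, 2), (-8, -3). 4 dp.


Sides: (-3, -8)->(7, 2): sqrt(200) = 14.142136, (7, 2)->(-8, -3): sqrt(250) = 15.811388, (-8, -3)->(-3, -8): sqrt(50) = 7.071068
Sum = 37.024592
Perimeter = 37.0246

37.0246


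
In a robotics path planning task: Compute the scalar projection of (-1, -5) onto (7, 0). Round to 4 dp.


u.v = -7, |v| = sqrt(49) = 7
Scalar projection = u.v / |v| = -7 / sqrt(49) = -1

-1


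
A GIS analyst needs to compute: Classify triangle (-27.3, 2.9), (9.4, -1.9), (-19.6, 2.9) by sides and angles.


Side lengths squared: AB^2=1369.93, BC^2=864.04, CA^2=59.29
Sorted: [59.29, 864.04, 1369.93]
By sides: Scalene, By angles: Obtuse

Scalene, Obtuse


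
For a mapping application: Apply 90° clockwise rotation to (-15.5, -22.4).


90° CW: (x,y) -> (y, -x)
(-15.5,-22.4) -> (-22.4, 15.5)

(-22.4, 15.5)


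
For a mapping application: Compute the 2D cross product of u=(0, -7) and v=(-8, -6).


u x v = u_x*v_y - u_y*v_x = 0*(-6) - (-7)*(-8)
= 0 - 56 = -56

-56


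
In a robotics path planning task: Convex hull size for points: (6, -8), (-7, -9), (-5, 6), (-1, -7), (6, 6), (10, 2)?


Convex hull vertices (CCW): (-7, -9), (6, -8), (10, 2), (6, 6), (-5, 6)
Count = 5

5


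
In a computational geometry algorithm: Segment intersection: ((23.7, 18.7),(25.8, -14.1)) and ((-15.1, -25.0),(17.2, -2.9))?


Cross products: d1=554.03, d2=-551.82, d3=-1364.41, d4=-258.56
d1*d2 < 0 and d3*d4 < 0? no

No, they don't intersect


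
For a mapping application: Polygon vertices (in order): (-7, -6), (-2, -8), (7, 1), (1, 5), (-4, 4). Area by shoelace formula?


Shoelace sum: ((-7)*(-8) - (-2)*(-6)) + ((-2)*1 - 7*(-8)) + (7*5 - 1*1) + (1*4 - (-4)*5) + ((-4)*(-6) - (-7)*4)
= 208
Area = |208|/2 = 104

104


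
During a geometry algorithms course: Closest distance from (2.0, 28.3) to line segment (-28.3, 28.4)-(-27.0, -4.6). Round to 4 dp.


Project P onto AB: t = 0.0391 (clamped to [0,1])
Closest point on segment: (-28.2491, 27.1084)
Distance: 30.2726

30.2726


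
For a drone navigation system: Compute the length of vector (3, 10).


|u| = sqrt(3^2 + 10^2) = sqrt(109) = 10.4403

10.4403


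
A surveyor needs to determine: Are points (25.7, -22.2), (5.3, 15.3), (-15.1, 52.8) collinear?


Cross product: (5.3-25.7)*(52.8-(-22.2)) - (15.3-(-22.2))*((-15.1)-25.7)
= 0

Yes, collinear


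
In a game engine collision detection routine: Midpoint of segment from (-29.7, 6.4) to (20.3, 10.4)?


M = (((-29.7)+20.3)/2, (6.4+10.4)/2)
= (-4.7, 8.4)

(-4.7, 8.4)


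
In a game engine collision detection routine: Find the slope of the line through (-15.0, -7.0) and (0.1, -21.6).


slope = (y2-y1)/(x2-x1) = ((-21.6)-(-7))/(0.1-(-15)) = (-14.6)/15.1 = -0.9669

-0.9669


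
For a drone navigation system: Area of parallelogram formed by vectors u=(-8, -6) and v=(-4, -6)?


|u x v| = |(-8)*(-6) - (-6)*(-4)|
= |48 - 24| = 24

24


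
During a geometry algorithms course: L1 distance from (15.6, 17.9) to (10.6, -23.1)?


|15.6-10.6| + |17.9-(-23.1)| = 5 + 41 = 46

46


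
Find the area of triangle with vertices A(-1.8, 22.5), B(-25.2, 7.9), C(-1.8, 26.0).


Area = |x_A(y_B-y_C) + x_B(y_C-y_A) + x_C(y_A-y_B)|/2
= |32.58 + (-88.2) + (-26.28)|/2
= 81.9/2 = 40.95

40.95


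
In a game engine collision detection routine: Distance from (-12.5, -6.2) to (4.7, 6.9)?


dx=17.2, dy=13.1
d^2 = 17.2^2 + 13.1^2 = 467.45
d = sqrt(467.45) = 21.6206

21.6206


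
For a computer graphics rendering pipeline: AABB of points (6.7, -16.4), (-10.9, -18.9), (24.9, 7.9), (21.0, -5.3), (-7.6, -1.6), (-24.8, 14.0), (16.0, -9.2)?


x range: [-24.8, 24.9]
y range: [-18.9, 14]
Bounding box: (-24.8,-18.9) to (24.9,14)

(-24.8,-18.9) to (24.9,14)


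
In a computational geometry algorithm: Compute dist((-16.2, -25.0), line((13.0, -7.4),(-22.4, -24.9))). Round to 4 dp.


|cross product| = 112.04
|line direction| = sqrt(1559.41) = 39.4894
Distance = 112.04/sqrt(1559.41) = 2.8372

2.8372


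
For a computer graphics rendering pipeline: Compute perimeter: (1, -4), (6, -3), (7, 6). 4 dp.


Sides: (1, -4)->(6, -3): sqrt(26) = 5.09902, (6, -3)->(7, 6): sqrt(82) = 9.055385, (7, 6)->(1, -4): sqrt(136) = 11.661904
Sum = 25.816309
Perimeter = 25.8163

25.8163


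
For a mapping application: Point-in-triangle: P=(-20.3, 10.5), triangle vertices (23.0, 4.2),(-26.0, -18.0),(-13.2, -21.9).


Cross products: AB x AP = -1269.96, BC x BP = 387.03, CA x CP = 1358.19
All same sign? no

No, outside


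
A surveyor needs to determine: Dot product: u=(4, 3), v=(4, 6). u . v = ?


u . v = u_x*v_x + u_y*v_y = 4*4 + 3*6
= 16 + 18 = 34

34


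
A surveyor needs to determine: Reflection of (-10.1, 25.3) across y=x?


Reflection over y=x: (x,y) -> (y,x)
(-10.1, 25.3) -> (25.3, -10.1)

(25.3, -10.1)


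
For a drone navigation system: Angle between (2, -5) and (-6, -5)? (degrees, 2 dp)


u.v = 13, |u| = sqrt(29) = 5.3852, |v| = sqrt(61) = 7.8102
cos(theta) = u.v/(|u||v|) = 13/sqrt(1769) = 0.309086
theta = acos(0.309086) = 72 degrees

72 degrees


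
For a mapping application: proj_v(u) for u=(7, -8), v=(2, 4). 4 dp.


u.v = -18, |v| = sqrt(20) = 4.4721
Scalar projection = u.v / |v| = -18 / sqrt(20) = -4.0249

-4.0249


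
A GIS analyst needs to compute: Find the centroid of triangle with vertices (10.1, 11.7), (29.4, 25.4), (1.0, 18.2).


Centroid = ((x_A+x_B+x_C)/3, (y_A+y_B+y_C)/3)
= ((10.1+29.4+1)/3, (11.7+25.4+18.2)/3)
= (13.5, 18.4333)

(13.5, 18.4333)


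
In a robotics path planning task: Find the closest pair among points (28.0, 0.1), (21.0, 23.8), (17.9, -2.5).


d(P0,P1) = 24.7121, d(P0,P2) = 10.4293, d(P1,P2) = 26.4821
Closest: P0 and P2

Closest pair: (28.0, 0.1) and (17.9, -2.5), distance = 10.4293


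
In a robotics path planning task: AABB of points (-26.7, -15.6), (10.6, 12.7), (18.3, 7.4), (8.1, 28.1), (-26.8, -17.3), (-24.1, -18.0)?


x range: [-26.8, 18.3]
y range: [-18, 28.1]
Bounding box: (-26.8,-18) to (18.3,28.1)

(-26.8,-18) to (18.3,28.1)


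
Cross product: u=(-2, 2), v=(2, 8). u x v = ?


u x v = u_x*v_y - u_y*v_x = (-2)*8 - 2*2
= (-16) - 4 = -20

-20


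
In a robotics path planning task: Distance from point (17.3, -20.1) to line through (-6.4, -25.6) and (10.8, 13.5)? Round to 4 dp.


|cross product| = 832.07
|line direction| = sqrt(1824.65) = 42.7159
Distance = 832.07/sqrt(1824.65) = 19.4792

19.4792


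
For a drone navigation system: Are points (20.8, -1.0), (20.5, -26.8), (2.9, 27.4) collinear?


Cross product: (20.5-20.8)*(27.4-(-1)) - ((-26.8)-(-1))*(2.9-20.8)
= -470.34

No, not collinear


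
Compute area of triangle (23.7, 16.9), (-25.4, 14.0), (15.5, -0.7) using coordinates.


Area = |x_A(y_B-y_C) + x_B(y_C-y_A) + x_C(y_A-y_B)|/2
= |348.39 + 447.04 + 44.95|/2
= 840.38/2 = 420.19

420.19


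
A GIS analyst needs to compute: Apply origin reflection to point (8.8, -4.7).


Reflection over origin: (x,y) -> (-x,-y)
(8.8, -4.7) -> (-8.8, 4.7)

(-8.8, 4.7)


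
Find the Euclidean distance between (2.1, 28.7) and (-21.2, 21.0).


dx=-23.3, dy=-7.7
d^2 = (-23.3)^2 + (-7.7)^2 = 602.18
d = sqrt(602.18) = 24.5394

24.5394


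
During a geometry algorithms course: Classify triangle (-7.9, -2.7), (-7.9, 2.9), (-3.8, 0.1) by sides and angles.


Side lengths squared: AB^2=31.36, BC^2=24.65, CA^2=24.65
Sorted: [24.65, 24.65, 31.36]
By sides: Isosceles, By angles: Acute

Isosceles, Acute


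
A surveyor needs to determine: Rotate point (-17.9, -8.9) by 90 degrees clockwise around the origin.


90° CW: (x,y) -> (y, -x)
(-17.9,-8.9) -> (-8.9, 17.9)

(-8.9, 17.9)


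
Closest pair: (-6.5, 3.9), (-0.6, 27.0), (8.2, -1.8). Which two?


d(P0,P1) = 23.8416, d(P0,P2) = 15.7664, d(P1,P2) = 30.1144
Closest: P0 and P2

Closest pair: (-6.5, 3.9) and (8.2, -1.8), distance = 15.7664


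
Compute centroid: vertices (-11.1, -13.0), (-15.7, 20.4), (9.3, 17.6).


Centroid = ((x_A+x_B+x_C)/3, (y_A+y_B+y_C)/3)
= (((-11.1)+(-15.7)+9.3)/3, ((-13)+20.4+17.6)/3)
= (-5.8333, 8.3333)

(-5.8333, 8.3333)


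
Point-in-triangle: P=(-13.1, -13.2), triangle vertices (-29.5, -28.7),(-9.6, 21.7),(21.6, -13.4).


Cross products: AB x AP = -518.11, BC x BP = -1211.73, CA x CP = -541.13
All same sign? yes

Yes, inside


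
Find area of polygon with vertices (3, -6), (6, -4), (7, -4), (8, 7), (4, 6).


Shoelace sum: (3*(-4) - 6*(-6)) + (6*(-4) - 7*(-4)) + (7*7 - 8*(-4)) + (8*6 - 4*7) + (4*(-6) - 3*6)
= 87
Area = |87|/2 = 43.5

43.5


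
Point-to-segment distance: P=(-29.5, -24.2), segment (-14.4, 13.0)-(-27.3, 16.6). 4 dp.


Project P onto AB: t = 0.3394 (clamped to [0,1])
Closest point on segment: (-18.7777, 14.2217)
Distance: 39.8898

39.8898


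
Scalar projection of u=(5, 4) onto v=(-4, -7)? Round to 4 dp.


u.v = -48, |v| = sqrt(65) = 8.0623
Scalar projection = u.v / |v| = -48 / sqrt(65) = -5.9537

-5.9537


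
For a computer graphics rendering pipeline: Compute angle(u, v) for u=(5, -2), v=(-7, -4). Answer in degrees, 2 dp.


u.v = -27, |u| = sqrt(29) = 5.3852, |v| = sqrt(65) = 8.0623
cos(theta) = u.v/(|u||v|) = -27/sqrt(1885) = -0.621882
theta = acos(-0.621882) = 128.45 degrees

128.45 degrees


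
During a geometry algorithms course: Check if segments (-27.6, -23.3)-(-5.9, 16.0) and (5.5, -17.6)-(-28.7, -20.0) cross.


Cross products: d1=115.5, d2=-1176.48, d3=-1177.14, d4=114.84
d1*d2 < 0 and d3*d4 < 0? yes

Yes, they intersect


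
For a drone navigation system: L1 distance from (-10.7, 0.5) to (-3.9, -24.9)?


|(-10.7)-(-3.9)| + |0.5-(-24.9)| = 6.8 + 25.4 = 32.2

32.2


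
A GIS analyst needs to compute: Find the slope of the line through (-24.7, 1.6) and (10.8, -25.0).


slope = (y2-y1)/(x2-x1) = ((-25)-1.6)/(10.8-(-24.7)) = (-26.6)/35.5 = -0.7493

-0.7493


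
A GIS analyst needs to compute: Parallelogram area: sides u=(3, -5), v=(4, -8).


|u x v| = |3*(-8) - (-5)*4|
= |(-24) - (-20)| = 4

4


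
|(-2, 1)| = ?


|u| = sqrt((-2)^2 + 1^2) = sqrt(5) = 2.2361

2.2361


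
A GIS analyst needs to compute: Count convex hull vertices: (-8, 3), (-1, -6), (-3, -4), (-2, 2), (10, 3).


Convex hull vertices (CCW): (-8, 3), (-3, -4), (-1, -6), (10, 3)
Count = 4

4


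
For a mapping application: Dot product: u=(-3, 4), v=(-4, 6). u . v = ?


u . v = u_x*v_x + u_y*v_y = (-3)*(-4) + 4*6
= 12 + 24 = 36

36


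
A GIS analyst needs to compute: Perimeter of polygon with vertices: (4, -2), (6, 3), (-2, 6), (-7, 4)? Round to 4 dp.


Sides: (4, -2)->(6, 3): sqrt(29) = 5.385165, (6, 3)->(-2, 6): sqrt(73) = 8.544004, (-2, 6)->(-7, 4): sqrt(29) = 5.385165, (-7, 4)->(4, -2): sqrt(157) = 12.529964
Sum = 31.844298
Perimeter = 31.8443

31.8443


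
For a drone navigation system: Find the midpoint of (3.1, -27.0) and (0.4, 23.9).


M = ((3.1+0.4)/2, ((-27)+23.9)/2)
= (1.75, -1.55)

(1.75, -1.55)


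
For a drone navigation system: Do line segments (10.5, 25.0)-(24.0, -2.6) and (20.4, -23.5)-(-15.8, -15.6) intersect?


Cross products: d1=-1677.49, d2=-785.02, d3=-381.51, d4=-1273.98
d1*d2 < 0 and d3*d4 < 0? no

No, they don't intersect


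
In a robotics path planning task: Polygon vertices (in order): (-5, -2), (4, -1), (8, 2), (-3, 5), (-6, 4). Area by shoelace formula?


Shoelace sum: ((-5)*(-1) - 4*(-2)) + (4*2 - 8*(-1)) + (8*5 - (-3)*2) + ((-3)*4 - (-6)*5) + ((-6)*(-2) - (-5)*4)
= 125
Area = |125|/2 = 62.5

62.5


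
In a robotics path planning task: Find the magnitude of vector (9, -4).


|u| = sqrt(9^2 + (-4)^2) = sqrt(97) = 9.8489

9.8489


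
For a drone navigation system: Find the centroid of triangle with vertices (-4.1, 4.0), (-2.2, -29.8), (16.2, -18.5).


Centroid = ((x_A+x_B+x_C)/3, (y_A+y_B+y_C)/3)
= (((-4.1)+(-2.2)+16.2)/3, (4+(-29.8)+(-18.5))/3)
= (3.3, -14.7667)

(3.3, -14.7667)


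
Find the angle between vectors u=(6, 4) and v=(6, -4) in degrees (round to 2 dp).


u.v = 20, |u| = sqrt(52) = 7.2111, |v| = sqrt(52) = 7.2111
cos(theta) = u.v/(|u||v|) = 20/sqrt(2704) = 0.384615
theta = acos(0.384615) = 67.38 degrees

67.38 degrees


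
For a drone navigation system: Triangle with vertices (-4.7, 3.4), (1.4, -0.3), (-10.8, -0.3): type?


Side lengths squared: AB^2=50.9, BC^2=148.84, CA^2=50.9
Sorted: [50.9, 50.9, 148.84]
By sides: Isosceles, By angles: Obtuse

Isosceles, Obtuse


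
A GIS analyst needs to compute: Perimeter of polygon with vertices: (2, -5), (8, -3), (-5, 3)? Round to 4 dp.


Sides: (2, -5)->(8, -3): sqrt(40) = 6.324555, (8, -3)->(-5, 3): sqrt(205) = 14.317821, (-5, 3)->(2, -5): sqrt(113) = 10.630146
Sum = 31.272522
Perimeter = 31.2725

31.2725
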